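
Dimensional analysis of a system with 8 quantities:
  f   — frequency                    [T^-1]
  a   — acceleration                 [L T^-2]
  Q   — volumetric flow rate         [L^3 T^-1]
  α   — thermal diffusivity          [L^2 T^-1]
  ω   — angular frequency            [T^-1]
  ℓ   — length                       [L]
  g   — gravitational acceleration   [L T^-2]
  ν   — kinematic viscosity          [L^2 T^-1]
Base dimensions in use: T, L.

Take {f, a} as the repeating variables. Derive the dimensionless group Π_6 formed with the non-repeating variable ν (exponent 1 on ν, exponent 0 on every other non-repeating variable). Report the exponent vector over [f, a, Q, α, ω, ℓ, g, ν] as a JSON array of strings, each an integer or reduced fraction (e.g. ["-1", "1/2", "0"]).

["3", "-2", "0", "0", "0", "0", "0", "1"]

Dimensional matrix (T×L by f×a×Q×α×ω×ℓ×g×ν):
  T: [-1 -2 -1 -1 -1  0 -2 -1]
  L: [ 0  1  3  2  0  1  1  2]
Row reduction gives pivot columns f,a; rank = 2
Repeat: f,a; free: Q,α,ω,ℓ,g,ν
RREF:
  r0: [   1    0   -5   -3    1   -2    0   -3]
  r1: [   0    1    3    2    0    1    1    2]
Fix exponent of ν at 1, Q at 0, α at 0, ω at 0, ℓ at 0, g at 0; solve each RREF row for its pivot's exponent:
  r0: exp(f) + (-3)·1 = 0 ⇒ exp(f) = 3
  r1: exp(a) + (2)·1 = 0 ⇒ exp(a) = -2
Π_6 = f^3 · a^-2 · ν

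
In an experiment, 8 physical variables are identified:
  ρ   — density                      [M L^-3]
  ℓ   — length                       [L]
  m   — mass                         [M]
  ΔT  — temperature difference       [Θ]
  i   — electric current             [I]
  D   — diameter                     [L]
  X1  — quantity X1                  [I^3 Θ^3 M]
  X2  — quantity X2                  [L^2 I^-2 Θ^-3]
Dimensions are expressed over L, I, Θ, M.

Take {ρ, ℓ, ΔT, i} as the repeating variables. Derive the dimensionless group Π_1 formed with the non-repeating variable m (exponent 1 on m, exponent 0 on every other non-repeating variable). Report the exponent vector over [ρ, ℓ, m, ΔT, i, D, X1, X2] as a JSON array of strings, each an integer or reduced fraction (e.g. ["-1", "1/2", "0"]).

Write exponents as rows L,I,Θ,M / cols ρ,ℓ,m,ΔT,i,D,X1,X2:
  L: [-3  1  0  0  0  1  0  2]
  I: [ 0  0  0  0  1  0  3 -2]
  Θ: [ 0  0  0  1  0  0  3 -3]
  M: [ 1  0  1  0  0  0  1  0]
Row reduction gives pivot columns ρ,ℓ,ΔT,i; rank = 4
Pivot set = {ρ,ℓ,ΔT,i}, free = {m,D,X1,X2}
RREF:
  r0: [   1    0    1    0    0    0    1    0]
  r1: [   0    1    3    0    0    1    3    2]
  r2: [   0    0    0    1    0    0    3   -3]
  r3: [   0    0    0    0    1    0    3   -2]
Fix exponent of m at 1, D at 0, X1 at 0, X2 at 0; solve each RREF row for its pivot's exponent:
  r0: exp(ρ) + (1)·1 = 0 ⇒ exp(ρ) = -1
  r1: exp(ℓ) + (3)·1 = 0 ⇒ exp(ℓ) = -3
  r2: exp(ΔT) + (0)·1 = 0 ⇒ exp(ΔT) = 0
  r3: exp(i) + (0)·1 = 0 ⇒ exp(i) = 0
Π_1 = ρ^-1 · ℓ^-3 · m

["-1", "-3", "1", "0", "0", "0", "0", "0"]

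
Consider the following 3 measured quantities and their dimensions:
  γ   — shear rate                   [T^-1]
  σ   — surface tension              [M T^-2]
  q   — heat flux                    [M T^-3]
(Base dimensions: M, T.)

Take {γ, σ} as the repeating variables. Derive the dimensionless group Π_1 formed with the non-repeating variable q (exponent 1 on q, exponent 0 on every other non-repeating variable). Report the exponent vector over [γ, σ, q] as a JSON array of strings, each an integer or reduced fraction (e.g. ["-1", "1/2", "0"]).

Exponent matrix [M,T] × [γ,σ,q]:
  M: [ 0  1  1]
  T: [-1 -2 -3]
RREF → pivots at {γ,σ} ⇒ r = 2
Pivot set = {γ,σ}, free = {q}
RREF:
  r0: [   1    0    1]
  r1: [   0    1    1]
Fix exponent of q at 1; solve each RREF row for its pivot's exponent:
  r0: exp(γ) + (1)·1 = 0 ⇒ exp(γ) = -1
  r1: exp(σ) + (1)·1 = 0 ⇒ exp(σ) = -1
Π_1 = γ^-1 · σ^-1 · q

["-1", "-1", "1"]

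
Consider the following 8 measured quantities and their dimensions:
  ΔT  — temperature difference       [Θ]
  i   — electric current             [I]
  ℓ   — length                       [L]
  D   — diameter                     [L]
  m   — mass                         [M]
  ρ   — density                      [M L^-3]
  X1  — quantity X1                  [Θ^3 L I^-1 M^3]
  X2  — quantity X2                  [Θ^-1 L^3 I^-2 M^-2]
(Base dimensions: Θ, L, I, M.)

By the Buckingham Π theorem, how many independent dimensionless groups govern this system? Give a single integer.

Exponent matrix [Θ,L,I,M] × [ΔT,i,ℓ,D,m,ρ,X1,X2]:
  Θ: [ 1  0  0  0  0  0  3 -1]
  L: [ 0  0  1  1  0 -3  1  3]
  I: [ 0  1  0  0  0  0 -1 -2]
  M: [ 0  0  0  0  1  1  3 -2]
RREF → pivots at {ΔT,i,ℓ,m} ⇒ r = 4
8 vars − rank 4 = 4 Π groups

4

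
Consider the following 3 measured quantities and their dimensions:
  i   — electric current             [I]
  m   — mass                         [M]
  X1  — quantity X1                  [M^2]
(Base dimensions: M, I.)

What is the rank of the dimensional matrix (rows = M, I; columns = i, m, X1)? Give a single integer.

Exponent matrix [M,I] × [i,m,X1]:
  M: [ 0  1  2]
  I: [ 1  0  0]
Row reduction gives pivot columns i,m; rank = 2

2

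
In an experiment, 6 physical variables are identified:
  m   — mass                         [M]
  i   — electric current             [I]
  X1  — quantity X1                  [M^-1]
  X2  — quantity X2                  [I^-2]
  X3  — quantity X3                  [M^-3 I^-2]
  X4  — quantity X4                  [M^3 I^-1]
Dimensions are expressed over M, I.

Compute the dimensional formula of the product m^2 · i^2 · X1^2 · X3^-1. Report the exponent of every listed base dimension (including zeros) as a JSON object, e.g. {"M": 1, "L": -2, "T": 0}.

{"M": 3, "I": 4}

Dimensional matrix (M×I by m×i×X1×X2×X3×X4):
  M: [ 1  0 -1  0 -3  3]
  I: [ 0  1  0 -2 -2 -1]
  [M]: (2)·1+(2)·0+(2)·-1+(-1)·-3 = 3
  [I]: (2)·0+(2)·1+(2)·0+(-1)·-2 = 4
⇒ M^3 I^4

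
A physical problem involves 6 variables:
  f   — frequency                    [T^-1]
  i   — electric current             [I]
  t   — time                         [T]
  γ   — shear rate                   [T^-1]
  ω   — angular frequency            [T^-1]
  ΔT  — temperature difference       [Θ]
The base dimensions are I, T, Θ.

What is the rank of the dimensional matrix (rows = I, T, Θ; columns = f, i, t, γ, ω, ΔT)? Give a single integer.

Exponent matrix [I,T,Θ] × [f,i,t,γ,ω,ΔT]:
  I: [ 0  1  0  0  0  0]
  T: [-1  0  1 -1 -1  0]
  Θ: [ 0  0  0  0  0  1]
RREF → pivots at {f,i,ΔT} ⇒ r = 3

3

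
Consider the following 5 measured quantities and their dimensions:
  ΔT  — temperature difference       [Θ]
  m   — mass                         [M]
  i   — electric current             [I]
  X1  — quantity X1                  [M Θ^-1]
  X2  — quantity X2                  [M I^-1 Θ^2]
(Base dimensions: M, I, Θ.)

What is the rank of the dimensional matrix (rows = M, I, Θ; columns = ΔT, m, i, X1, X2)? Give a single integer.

3

Exponent matrix [M,I,Θ] × [ΔT,m,i,X1,X2]:
  M: [ 0  1  0  1  1]
  I: [ 0  0  1  0 -1]
  Θ: [ 1  0  0 -1  2]
RREF → pivots at {ΔT,m,i} ⇒ r = 3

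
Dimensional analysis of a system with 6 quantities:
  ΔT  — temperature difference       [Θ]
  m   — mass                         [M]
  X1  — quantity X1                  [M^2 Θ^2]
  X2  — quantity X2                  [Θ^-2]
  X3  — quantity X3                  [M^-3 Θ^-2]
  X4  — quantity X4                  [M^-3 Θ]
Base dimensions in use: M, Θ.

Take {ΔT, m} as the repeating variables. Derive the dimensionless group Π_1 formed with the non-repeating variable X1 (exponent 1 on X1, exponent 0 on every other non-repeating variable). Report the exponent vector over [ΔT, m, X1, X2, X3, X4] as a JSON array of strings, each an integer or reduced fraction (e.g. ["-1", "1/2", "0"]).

["-2", "-2", "1", "0", "0", "0"]

Dimensional matrix (M×Θ by ΔT×m×X1×X2×X3×X4):
  M: [ 0  1  2  0 -3 -3]
  Θ: [ 1  0  2 -2 -2  1]
RREF → pivots at {ΔT,m} ⇒ r = 2
Pivot set = {ΔT,m}, free = {X1,X2,X3,X4}
RREF:
  r0: [   1    0    2   -2   -2    1]
  r1: [   0    1    2    0   -3   -3]
Fix exponent of X1 at 1, X2 at 0, X3 at 0, X4 at 0; solve each RREF row for its pivot's exponent:
  r0: exp(ΔT) + (2)·1 = 0 ⇒ exp(ΔT) = -2
  r1: exp(m) + (2)·1 = 0 ⇒ exp(m) = -2
Π_1 = ΔT^-2 · m^-2 · X1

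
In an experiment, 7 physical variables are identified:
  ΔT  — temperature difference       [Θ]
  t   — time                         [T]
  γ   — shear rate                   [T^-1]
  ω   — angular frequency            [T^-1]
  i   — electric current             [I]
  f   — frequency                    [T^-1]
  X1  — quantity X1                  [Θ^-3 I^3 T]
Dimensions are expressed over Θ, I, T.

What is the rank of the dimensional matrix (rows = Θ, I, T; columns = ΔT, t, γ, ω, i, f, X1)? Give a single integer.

Write exponents as rows Θ,I,T / cols ΔT,t,γ,ω,i,f,X1:
  Θ: [ 1  0  0  0  0  0 -3]
  I: [ 0  0  0  0  1  0  3]
  T: [ 0  1 -1 -1  0 -1  1]
RREF → pivots at {ΔT,t,i} ⇒ r = 3

3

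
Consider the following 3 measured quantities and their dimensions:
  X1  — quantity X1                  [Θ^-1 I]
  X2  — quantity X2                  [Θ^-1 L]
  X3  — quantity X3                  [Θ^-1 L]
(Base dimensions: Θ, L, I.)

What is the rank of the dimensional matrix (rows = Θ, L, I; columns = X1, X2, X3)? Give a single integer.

Exponent matrix [Θ,L,I] × [X1,X2,X3]:
  Θ: [-1 -1 -1]
  L: [ 0  1  1]
  I: [ 1  0  0]
Echelon form has 2 nonzero rows (pivots: X1,X2)

2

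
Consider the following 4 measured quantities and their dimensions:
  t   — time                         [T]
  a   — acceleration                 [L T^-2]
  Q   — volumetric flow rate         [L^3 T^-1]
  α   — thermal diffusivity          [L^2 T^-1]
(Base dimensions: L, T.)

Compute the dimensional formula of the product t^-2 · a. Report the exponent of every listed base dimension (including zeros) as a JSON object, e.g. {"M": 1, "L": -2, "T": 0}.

Write exponents as rows L,T / cols t,a,Q,α:
  L: [ 0  1  3  2]
  T: [ 1 -2 -1 -1]
  [L]: (-2)·0+(1)·1 = 1
  [T]: (-2)·1+(1)·-2 = -4
⇒ L T^-4

{"L": 1, "T": -4}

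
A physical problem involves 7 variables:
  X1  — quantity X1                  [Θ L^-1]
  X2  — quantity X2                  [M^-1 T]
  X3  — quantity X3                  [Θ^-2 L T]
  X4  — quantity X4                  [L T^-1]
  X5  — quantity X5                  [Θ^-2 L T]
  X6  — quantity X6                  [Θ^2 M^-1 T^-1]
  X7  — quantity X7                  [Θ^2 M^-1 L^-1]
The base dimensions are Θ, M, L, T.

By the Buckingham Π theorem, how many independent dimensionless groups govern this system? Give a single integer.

4

Write exponents as rows Θ,M,L,T / cols X1,X2,X3,X4,X5,X6,X7:
  Θ: [ 1  0 -2  0 -2  2  2]
  M: [ 0 -1  0  0  0 -1 -1]
  L: [-1  0  1  1  1  0 -1]
  T: [ 0  1  1 -1  1 -1  0]
Echelon form has 3 nonzero rows (pivots: X1,X2,X3)
n=7, r=3 ⇒ 4 dimensionless groups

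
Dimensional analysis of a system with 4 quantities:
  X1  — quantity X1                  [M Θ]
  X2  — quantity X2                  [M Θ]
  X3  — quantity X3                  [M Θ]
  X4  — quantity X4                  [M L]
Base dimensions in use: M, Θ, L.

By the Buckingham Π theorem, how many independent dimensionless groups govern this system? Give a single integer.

Exponent matrix [M,Θ,L] × [X1,X2,X3,X4]:
  M: [ 1  1  1  1]
  Θ: [ 1  1  1  0]
  L: [ 0  0  0  1]
RREF → pivots at {X1,X4} ⇒ r = 2
4 vars − rank 2 = 2 Π groups

2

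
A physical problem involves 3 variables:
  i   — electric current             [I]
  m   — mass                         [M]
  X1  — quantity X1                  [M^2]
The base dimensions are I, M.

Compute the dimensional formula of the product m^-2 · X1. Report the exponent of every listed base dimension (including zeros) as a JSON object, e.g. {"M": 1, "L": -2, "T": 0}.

Write exponents as rows I,M / cols i,m,X1:
  I: [ 1  0  0]
  M: [ 0  1  2]
  [I]: (-2)·0+(1)·0 = 0
  [M]: (-2)·1+(1)·2 = 0
⇒ 1 (dimensionless)

{"I": 0, "M": 0}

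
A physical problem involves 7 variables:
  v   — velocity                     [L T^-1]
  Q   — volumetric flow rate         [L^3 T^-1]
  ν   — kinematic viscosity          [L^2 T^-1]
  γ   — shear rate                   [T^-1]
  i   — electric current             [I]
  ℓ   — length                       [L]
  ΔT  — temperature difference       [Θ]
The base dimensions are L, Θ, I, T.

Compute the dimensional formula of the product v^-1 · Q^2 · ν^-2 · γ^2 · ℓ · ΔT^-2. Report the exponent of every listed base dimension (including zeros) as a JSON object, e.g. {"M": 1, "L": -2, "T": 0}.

{"L": 2, "Θ": -2, "I": 0, "T": -1}

Write exponents as rows L,Θ,I,T / cols v,Q,ν,γ,i,ℓ,ΔT:
  L: [ 1  3  2  0  0  1  0]
  Θ: [ 0  0  0  0  0  0  1]
  I: [ 0  0  0  0  1  0  0]
  T: [-1 -1 -1 -1  0  0  0]
  [L]: (-1)·1+(2)·3+(-2)·2+(2)·0+(1)·1+(-2)·0 = 2
  [Θ]: (-1)·0+(2)·0+(-2)·0+(2)·0+(1)·0+(-2)·1 = -2
  [I]: (-1)·0+(2)·0+(-2)·0+(2)·0+(1)·0+(-2)·0 = 0
  [T]: (-1)·-1+(2)·-1+(-2)·-1+(2)·-1+(1)·0+(-2)·0 = -1
⇒ L^2 Θ^-2 T^-1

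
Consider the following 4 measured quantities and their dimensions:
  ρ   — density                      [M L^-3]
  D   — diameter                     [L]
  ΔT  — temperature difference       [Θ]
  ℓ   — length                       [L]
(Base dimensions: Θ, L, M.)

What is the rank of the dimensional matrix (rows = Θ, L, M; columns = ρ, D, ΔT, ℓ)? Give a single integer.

3

Write exponents as rows Θ,L,M / cols ρ,D,ΔT,ℓ:
  Θ: [ 0  0  1  0]
  L: [-3  1  0  1]
  M: [ 1  0  0  0]
Row reduction gives pivot columns ρ,D,ΔT; rank = 3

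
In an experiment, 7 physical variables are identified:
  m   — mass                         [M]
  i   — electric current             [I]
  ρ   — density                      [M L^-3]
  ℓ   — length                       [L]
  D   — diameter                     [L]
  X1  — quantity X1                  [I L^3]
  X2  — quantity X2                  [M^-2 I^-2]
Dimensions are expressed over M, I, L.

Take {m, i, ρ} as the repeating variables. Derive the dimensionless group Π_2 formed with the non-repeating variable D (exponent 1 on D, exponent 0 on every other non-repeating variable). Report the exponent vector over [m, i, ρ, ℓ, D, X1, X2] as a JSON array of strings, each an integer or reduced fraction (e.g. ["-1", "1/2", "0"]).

["-1/3", "0", "1/3", "0", "1", "0", "0"]

Dimensional matrix (M×I×L by m×i×ρ×ℓ×D×X1×X2):
  M: [ 1  0  1  0  0  0 -2]
  I: [ 0  1  0  0  0  1 -2]
  L: [ 0  0 -3  1  1  3  0]
RREF → pivots at {m,i,ρ} ⇒ r = 3
Repeat: m,i,ρ; free: ℓ,D,X1,X2
RREF:
  r0: [   1    0    0  1/3  1/3    1   -2]
  r1: [   0    1    0    0    0    1   -2]
  r2: [   0    0    1 -1/3 -1/3   -1    0]
Fix exponent of D at 1, ℓ at 0, X1 at 0, X2 at 0; solve each RREF row for its pivot's exponent:
  r0: exp(m) + (1/3)·1 = 0 ⇒ exp(m) = -1/3
  r1: exp(i) + (0)·1 = 0 ⇒ exp(i) = 0
  r2: exp(ρ) + (-1/3)·1 = 0 ⇒ exp(ρ) = 1/3
Π_2 = m^(-1/3) · ρ^(1/3) · D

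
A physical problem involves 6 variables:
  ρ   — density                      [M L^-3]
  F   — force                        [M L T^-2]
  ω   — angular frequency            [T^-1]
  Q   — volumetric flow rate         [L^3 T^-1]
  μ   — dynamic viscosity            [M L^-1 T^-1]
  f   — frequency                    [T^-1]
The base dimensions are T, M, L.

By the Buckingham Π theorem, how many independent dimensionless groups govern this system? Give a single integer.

3

Dimensional matrix (T×M×L by ρ×F×ω×Q×μ×f):
  T: [ 0 -2 -1 -1 -1 -1]
  M: [ 1  1  0  0  1  0]
  L: [-3  1  0  3 -1  0]
Row reduction gives pivot columns ρ,F,ω; rank = 3
6 vars − rank 3 = 3 Π groups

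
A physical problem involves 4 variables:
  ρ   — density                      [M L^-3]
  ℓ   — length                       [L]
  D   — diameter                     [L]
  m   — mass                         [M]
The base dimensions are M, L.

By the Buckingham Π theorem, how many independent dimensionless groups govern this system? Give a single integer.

Exponent matrix [M,L] × [ρ,ℓ,D,m]:
  M: [ 1  0  0  1]
  L: [-3  1  1  0]
Row reduction gives pivot columns ρ,ℓ; rank = 2
4 vars − rank 2 = 2 Π groups

2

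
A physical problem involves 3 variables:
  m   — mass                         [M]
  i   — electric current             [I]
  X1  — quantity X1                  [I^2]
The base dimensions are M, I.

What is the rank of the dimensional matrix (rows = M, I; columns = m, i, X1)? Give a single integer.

Write exponents as rows M,I / cols m,i,X1:
  M: [ 1  0  0]
  I: [ 0  1  2]
Echelon form has 2 nonzero rows (pivots: m,i)

2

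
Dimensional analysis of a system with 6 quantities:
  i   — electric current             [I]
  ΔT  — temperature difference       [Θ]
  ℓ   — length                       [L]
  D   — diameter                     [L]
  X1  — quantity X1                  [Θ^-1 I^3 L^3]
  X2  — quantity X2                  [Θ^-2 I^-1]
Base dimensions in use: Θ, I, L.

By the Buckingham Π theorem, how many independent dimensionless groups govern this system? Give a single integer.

3

Dimensional matrix (Θ×I×L by i×ΔT×ℓ×D×X1×X2):
  Θ: [ 0  1  0  0 -1 -2]
  I: [ 1  0  0  0  3 -1]
  L: [ 0  0  1  1  3  0]
Echelon form has 3 nonzero rows (pivots: i,ΔT,ℓ)
Π count = n − r = 6 − 3 = 3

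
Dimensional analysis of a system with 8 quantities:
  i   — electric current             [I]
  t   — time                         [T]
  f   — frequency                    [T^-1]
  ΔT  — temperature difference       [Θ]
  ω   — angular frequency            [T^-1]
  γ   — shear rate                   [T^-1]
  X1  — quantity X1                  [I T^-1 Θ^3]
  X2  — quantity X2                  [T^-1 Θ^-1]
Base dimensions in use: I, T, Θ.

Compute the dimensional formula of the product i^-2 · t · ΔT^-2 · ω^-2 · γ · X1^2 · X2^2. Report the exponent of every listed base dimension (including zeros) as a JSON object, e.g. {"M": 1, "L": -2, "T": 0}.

Exponent matrix [I,T,Θ] × [i,t,f,ΔT,ω,γ,X1,X2]:
  I: [ 1  0  0  0  0  0  1  0]
  T: [ 0  1 -1  0 -1 -1 -1 -1]
  Θ: [ 0  0  0  1  0  0  3 -1]
  [I]: (-2)·1+(1)·0+(-2)·0+(-2)·0+(1)·0+(2)·1+(2)·0 = 0
  [T]: (-2)·0+(1)·1+(-2)·0+(-2)·-1+(1)·-1+(2)·-1+(2)·-1 = -2
  [Θ]: (-2)·0+(1)·0+(-2)·1+(-2)·0+(1)·0+(2)·3+(2)·-1 = 2
⇒ T^-2 Θ^2

{"I": 0, "T": -2, "Θ": 2}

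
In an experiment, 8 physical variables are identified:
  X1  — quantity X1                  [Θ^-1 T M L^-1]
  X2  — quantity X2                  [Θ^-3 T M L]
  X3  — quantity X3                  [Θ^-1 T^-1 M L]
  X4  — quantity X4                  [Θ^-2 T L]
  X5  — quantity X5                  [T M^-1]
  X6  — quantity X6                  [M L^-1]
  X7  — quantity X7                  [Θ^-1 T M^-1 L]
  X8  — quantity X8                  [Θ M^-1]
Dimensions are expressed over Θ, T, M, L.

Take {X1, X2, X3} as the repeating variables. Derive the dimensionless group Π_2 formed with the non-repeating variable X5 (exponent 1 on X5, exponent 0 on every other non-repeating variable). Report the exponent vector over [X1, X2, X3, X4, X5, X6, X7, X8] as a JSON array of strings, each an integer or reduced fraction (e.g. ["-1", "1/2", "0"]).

Write exponents as rows Θ,T,M,L / cols X1,X2,X3,X4,X5,X6,X7,X8:
  Θ: [-1 -3 -1 -2  0  0 -1  1]
  T: [ 1  1 -1  1  1  0  1  0]
  M: [ 1  1  1  0 -1  1 -1 -1]
  L: [-1  1  1  1  0 -1  1  0]
Echelon form has 3 nonzero rows (pivots: X1,X2,X3)
Repeat: X1,X2,X3; free: X4,X5,X6,X7,X8
RREF:
  r0: [   1    0    0 -1/2 -1/2    1   -1 -1/2]
  r1: [   0    1    0    1  1/2 -1/2    1    0]
  r2: [   0    0    1 -1/2   -1  1/2   -1 -1/2]
  r3: [   0    0    0    0    0    0    0    0]
Fix exponent of X5 at 1, X4 at 0, X6 at 0, X7 at 0, X8 at 0; solve each RREF row for its pivot's exponent:
  r0: exp(X1) + (-1/2)·1 = 0 ⇒ exp(X1) = 1/2
  r1: exp(X2) + (1/2)·1 = 0 ⇒ exp(X2) = -1/2
  r2: exp(X3) + (-1)·1 = 0 ⇒ exp(X3) = 1
Π_2 = X1^(1/2) · X2^(-1/2) · X3 · X5

["1/2", "-1/2", "1", "0", "1", "0", "0", "0"]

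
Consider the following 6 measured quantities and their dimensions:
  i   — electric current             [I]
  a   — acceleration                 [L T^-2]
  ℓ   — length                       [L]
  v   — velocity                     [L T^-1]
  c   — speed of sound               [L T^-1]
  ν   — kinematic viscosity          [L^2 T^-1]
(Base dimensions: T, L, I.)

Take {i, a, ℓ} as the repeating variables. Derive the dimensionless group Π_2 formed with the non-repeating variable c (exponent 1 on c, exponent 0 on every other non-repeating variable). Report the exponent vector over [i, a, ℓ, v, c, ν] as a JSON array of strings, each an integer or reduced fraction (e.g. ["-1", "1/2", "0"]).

Exponent matrix [T,L,I] × [i,a,ℓ,v,c,ν]:
  T: [ 0 -2  0 -1 -1 -1]
  L: [ 0  1  1  1  1  2]
  I: [ 1  0  0  0  0  0]
RREF → pivots at {i,a,ℓ} ⇒ r = 3
Pivot set = {i,a,ℓ}, free = {v,c,ν}
RREF:
  r0: [   1    0    0    0    0    0]
  r1: [   0    1    0  1/2  1/2  1/2]
  r2: [   0    0    1  1/2  1/2  3/2]
Fix exponent of c at 1, v at 0, ν at 0; solve each RREF row for its pivot's exponent:
  r0: exp(i) + (0)·1 = 0 ⇒ exp(i) = 0
  r1: exp(a) + (1/2)·1 = 0 ⇒ exp(a) = -1/2
  r2: exp(ℓ) + (1/2)·1 = 0 ⇒ exp(ℓ) = -1/2
Π_2 = a^(-1/2) · ℓ^(-1/2) · c

["0", "-1/2", "-1/2", "0", "1", "0"]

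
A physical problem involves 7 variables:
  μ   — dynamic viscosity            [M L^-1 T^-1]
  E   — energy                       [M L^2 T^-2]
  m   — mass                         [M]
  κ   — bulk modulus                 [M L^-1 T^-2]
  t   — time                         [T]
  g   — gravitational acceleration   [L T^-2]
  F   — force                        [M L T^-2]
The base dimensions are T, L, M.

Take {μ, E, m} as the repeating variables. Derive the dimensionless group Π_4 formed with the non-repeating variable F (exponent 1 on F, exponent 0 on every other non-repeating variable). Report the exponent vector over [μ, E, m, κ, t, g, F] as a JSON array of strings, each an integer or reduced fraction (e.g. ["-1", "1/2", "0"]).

["-1/2", "-3/4", "1/4", "0", "0", "0", "1"]

Write exponents as rows T,L,M / cols μ,E,m,κ,t,g,F:
  T: [-1 -2  0 -2  1 -2 -2]
  L: [-1  2  0 -1  0  1  1]
  M: [ 1  1  1  1  0  0  1]
Echelon form has 3 nonzero rows (pivots: μ,E,m)
Repeat: μ,E,m; free: κ,t,g,F
RREF:
  r0: [   1    0    0  3/2 -1/2  1/2  1/2]
  r1: [   0    1    0  1/4 -1/4  3/4  3/4]
  r2: [   0    0    1 -3/4  3/4 -5/4 -1/4]
Fix exponent of F at 1, κ at 0, t at 0, g at 0; solve each RREF row for its pivot's exponent:
  r0: exp(μ) + (1/2)·1 = 0 ⇒ exp(μ) = -1/2
  r1: exp(E) + (3/4)·1 = 0 ⇒ exp(E) = -3/4
  r2: exp(m) + (-1/4)·1 = 0 ⇒ exp(m) = 1/4
Π_4 = μ^(-1/2) · E^(-3/4) · m^(1/4) · F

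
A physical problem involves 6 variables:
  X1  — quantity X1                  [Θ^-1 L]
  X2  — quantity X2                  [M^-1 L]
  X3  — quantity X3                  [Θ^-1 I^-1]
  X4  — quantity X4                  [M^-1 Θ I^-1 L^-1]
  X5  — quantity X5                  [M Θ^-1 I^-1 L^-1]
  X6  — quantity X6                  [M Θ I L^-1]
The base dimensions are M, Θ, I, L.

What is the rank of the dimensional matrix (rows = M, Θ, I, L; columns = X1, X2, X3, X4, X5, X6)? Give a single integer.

3

Exponent matrix [M,Θ,I,L] × [X1,X2,X3,X4,X5,X6]:
  M: [ 0 -1  0 -1  1  1]
  Θ: [-1  0 -1  1 -1  1]
  I: [ 0  0 -1 -1 -1  1]
  L: [ 1  1  0 -1 -1 -1]
Echelon form has 3 nonzero rows (pivots: X1,X2,X3)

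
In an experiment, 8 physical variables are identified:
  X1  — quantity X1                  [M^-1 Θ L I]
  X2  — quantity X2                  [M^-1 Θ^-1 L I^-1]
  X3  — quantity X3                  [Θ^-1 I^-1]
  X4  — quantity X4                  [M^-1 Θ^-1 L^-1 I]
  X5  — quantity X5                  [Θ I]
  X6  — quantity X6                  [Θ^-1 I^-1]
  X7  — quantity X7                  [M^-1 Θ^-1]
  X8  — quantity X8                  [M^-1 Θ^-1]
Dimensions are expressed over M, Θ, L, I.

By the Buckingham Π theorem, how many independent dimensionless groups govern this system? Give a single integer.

5

Dimensional matrix (M×Θ×L×I by X1×X2×X3×X4×X5×X6×X7×X8):
  M: [-1 -1  0 -1  0  0 -1 -1]
  Θ: [ 1 -1 -1 -1  1 -1 -1 -1]
  L: [ 1  1  0 -1  0  0  0  0]
  I: [ 1 -1 -1  1  1 -1  0  0]
Row reduction gives pivot columns X1,X2,X4; rank = 3
Π count = n − r = 8 − 3 = 5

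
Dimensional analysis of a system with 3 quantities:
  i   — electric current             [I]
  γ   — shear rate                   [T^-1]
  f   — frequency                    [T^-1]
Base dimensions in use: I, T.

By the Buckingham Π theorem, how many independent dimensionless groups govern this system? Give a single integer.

1

Exponent matrix [I,T] × [i,γ,f]:
  I: [ 1  0  0]
  T: [ 0 -1 -1]
Echelon form has 2 nonzero rows (pivots: i,γ)
3 vars − rank 2 = 1 Π group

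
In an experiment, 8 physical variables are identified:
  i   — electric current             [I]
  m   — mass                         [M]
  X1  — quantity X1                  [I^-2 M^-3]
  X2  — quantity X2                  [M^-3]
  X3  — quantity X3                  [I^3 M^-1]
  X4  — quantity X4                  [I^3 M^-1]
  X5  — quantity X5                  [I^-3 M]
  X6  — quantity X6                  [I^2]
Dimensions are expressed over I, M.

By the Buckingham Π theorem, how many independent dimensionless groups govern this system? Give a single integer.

Write exponents as rows I,M / cols i,m,X1,X2,X3,X4,X5,X6:
  I: [ 1  0 -2  0  3  3 -3  2]
  M: [ 0  1 -3 -3 -1 -1  1  0]
Row reduction gives pivot columns i,m; rank = 2
8 vars − rank 2 = 6 Π groups

6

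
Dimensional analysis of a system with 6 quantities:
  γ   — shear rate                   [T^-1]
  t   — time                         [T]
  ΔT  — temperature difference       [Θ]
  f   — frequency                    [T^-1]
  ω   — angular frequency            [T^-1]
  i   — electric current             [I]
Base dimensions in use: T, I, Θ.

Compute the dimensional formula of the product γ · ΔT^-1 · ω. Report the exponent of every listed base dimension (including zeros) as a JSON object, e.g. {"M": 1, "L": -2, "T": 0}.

{"T": -2, "I": 0, "Θ": -1}

Dimensional matrix (T×I×Θ by γ×t×ΔT×f×ω×i):
  T: [-1  1  0 -1 -1  0]
  I: [ 0  0  0  0  0  1]
  Θ: [ 0  0  1  0  0  0]
  [T]: (1)·-1+(-1)·0+(1)·-1 = -2
  [I]: (1)·0+(-1)·0+(1)·0 = 0
  [Θ]: (1)·0+(-1)·1+(1)·0 = -1
⇒ T^-2 Θ^-1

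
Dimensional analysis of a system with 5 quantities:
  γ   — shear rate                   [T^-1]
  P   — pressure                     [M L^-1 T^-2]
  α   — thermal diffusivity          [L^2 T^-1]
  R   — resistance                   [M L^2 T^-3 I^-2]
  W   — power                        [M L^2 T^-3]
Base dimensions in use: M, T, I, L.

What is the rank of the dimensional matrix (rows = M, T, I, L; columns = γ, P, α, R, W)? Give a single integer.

Dimensional matrix (M×T×I×L by γ×P×α×R×W):
  M: [ 0  1  0  1  1]
  T: [-1 -2 -1 -3 -3]
  I: [ 0  0  0 -2  0]
  L: [ 0 -1  2  2  2]
Row reduction gives pivot columns γ,P,α,R; rank = 4

4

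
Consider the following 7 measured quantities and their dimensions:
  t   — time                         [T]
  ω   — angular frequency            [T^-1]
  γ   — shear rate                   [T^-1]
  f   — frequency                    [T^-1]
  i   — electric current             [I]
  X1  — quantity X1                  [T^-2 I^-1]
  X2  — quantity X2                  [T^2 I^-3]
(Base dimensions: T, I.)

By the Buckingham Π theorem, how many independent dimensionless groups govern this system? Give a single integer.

Dimensional matrix (T×I by t×ω×γ×f×i×X1×X2):
  T: [ 1 -1 -1 -1  0 -2  2]
  I: [ 0  0  0  0  1 -1 -3]
Echelon form has 2 nonzero rows (pivots: t,i)
n=7, r=2 ⇒ 5 dimensionless groups

5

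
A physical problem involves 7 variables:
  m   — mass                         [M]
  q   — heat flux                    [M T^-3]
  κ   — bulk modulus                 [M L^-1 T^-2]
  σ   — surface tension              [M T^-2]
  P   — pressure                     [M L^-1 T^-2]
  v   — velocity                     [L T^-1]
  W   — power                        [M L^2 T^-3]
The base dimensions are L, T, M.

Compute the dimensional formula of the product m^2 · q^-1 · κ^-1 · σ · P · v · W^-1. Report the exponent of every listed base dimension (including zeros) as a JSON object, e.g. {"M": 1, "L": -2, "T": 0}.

Exponent matrix [L,T,M] × [m,q,κ,σ,P,v,W]:
  L: [ 0  0 -1  0 -1  1  2]
  T: [ 0 -3 -2 -2 -2 -1 -3]
  M: [ 1  1  1  1  1  0  1]
  [L]: (2)·0+(-1)·0+(-1)·-1+(1)·0+(1)·-1+(1)·1+(-1)·2 = -1
  [T]: (2)·0+(-1)·-3+(-1)·-2+(1)·-2+(1)·-2+(1)·-1+(-1)·-3 = 3
  [M]: (2)·1+(-1)·1+(-1)·1+(1)·1+(1)·1+(1)·0+(-1)·1 = 1
⇒ L^-1 T^3 M

{"L": -1, "T": 3, "M": 1}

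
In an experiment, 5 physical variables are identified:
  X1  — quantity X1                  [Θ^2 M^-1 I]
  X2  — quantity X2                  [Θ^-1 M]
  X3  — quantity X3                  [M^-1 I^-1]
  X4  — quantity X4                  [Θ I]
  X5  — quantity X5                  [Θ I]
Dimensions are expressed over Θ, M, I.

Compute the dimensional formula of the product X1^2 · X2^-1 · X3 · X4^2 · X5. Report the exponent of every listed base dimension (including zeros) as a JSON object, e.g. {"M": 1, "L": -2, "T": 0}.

Exponent matrix [Θ,M,I] × [X1,X2,X3,X4,X5]:
  Θ: [ 2 -1  0  1  1]
  M: [-1  1 -1  0  0]
  I: [ 1  0 -1  1  1]
  [Θ]: (2)·2+(-1)·-1+(1)·0+(2)·1+(1)·1 = 8
  [M]: (2)·-1+(-1)·1+(1)·-1+(2)·0+(1)·0 = -4
  [I]: (2)·1+(-1)·0+(1)·-1+(2)·1+(1)·1 = 4
⇒ Θ^8 M^-4 I^4

{"Θ": 8, "M": -4, "I": 4}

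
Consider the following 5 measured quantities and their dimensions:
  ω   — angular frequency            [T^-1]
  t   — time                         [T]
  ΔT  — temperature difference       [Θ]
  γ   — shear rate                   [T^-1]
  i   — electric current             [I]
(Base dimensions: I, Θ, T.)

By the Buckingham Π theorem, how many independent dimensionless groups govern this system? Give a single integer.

2

Dimensional matrix (I×Θ×T by ω×t×ΔT×γ×i):
  I: [ 0  0  0  0  1]
  Θ: [ 0  0  1  0  0]
  T: [-1  1  0 -1  0]
Row reduction gives pivot columns ω,ΔT,i; rank = 3
5 vars − rank 3 = 2 Π groups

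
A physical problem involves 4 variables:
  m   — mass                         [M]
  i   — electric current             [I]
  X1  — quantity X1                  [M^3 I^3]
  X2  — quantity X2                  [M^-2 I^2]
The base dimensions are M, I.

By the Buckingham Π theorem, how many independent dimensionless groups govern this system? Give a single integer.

Dimensional matrix (M×I by m×i×X1×X2):
  M: [ 1  0  3 -2]
  I: [ 0  1  3  2]
RREF → pivots at {m,i} ⇒ r = 2
n=4, r=2 ⇒ 2 dimensionless groups

2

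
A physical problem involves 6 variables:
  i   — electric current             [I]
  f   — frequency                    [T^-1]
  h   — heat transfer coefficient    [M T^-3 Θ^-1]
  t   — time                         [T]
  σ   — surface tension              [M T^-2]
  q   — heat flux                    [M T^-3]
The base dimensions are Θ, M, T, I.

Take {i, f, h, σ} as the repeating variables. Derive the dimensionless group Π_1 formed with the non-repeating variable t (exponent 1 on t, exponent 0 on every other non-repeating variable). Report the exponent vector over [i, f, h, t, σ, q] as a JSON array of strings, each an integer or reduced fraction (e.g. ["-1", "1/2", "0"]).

Dimensional matrix (Θ×M×T×I by i×f×h×t×σ×q):
  Θ: [ 0  0 -1  0  0  0]
  M: [ 0  0  1  0  1  1]
  T: [ 0 -1 -3  1 -2 -3]
  I: [ 1  0  0  0  0  0]
Row reduction gives pivot columns i,f,h,σ; rank = 4
Repeat: i,f,h,σ; free: t,q
RREF:
  r0: [   1    0    0    0    0    0]
  r1: [   0    1    0   -1    0    1]
  r2: [   0    0    1    0    0    0]
  r3: [   0    0    0    0    1    1]
Fix exponent of t at 1, q at 0; solve each RREF row for its pivot's exponent:
  r0: exp(i) + (0)·1 = 0 ⇒ exp(i) = 0
  r1: exp(f) + (-1)·1 = 0 ⇒ exp(f) = 1
  r2: exp(h) + (0)·1 = 0 ⇒ exp(h) = 0
  r3: exp(σ) + (0)·1 = 0 ⇒ exp(σ) = 0
Π_1 = f · t

["0", "1", "0", "1", "0", "0"]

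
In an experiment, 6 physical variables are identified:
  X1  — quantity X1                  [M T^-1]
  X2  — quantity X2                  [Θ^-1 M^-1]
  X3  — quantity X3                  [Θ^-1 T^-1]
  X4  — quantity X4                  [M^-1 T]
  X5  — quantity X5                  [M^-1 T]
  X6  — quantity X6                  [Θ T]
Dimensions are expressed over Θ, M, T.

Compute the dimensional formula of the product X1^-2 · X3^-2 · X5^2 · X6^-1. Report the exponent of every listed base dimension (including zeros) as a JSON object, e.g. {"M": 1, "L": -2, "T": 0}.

{"Θ": 1, "M": -4, "T": 5}

Exponent matrix [Θ,M,T] × [X1,X2,X3,X4,X5,X6]:
  Θ: [ 0 -1 -1  0  0  1]
  M: [ 1 -1  0 -1 -1  0]
  T: [-1  0 -1  1  1  1]
  [Θ]: (-2)·0+(-2)·-1+(2)·0+(-1)·1 = 1
  [M]: (-2)·1+(-2)·0+(2)·-1+(-1)·0 = -4
  [T]: (-2)·-1+(-2)·-1+(2)·1+(-1)·1 = 5
⇒ Θ M^-4 T^5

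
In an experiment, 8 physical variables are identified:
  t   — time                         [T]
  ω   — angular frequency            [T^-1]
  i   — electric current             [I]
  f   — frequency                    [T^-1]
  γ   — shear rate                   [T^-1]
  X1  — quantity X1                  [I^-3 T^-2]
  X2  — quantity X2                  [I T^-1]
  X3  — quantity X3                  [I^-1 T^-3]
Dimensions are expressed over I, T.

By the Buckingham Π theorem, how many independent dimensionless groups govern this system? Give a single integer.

6

Exponent matrix [I,T] × [t,ω,i,f,γ,X1,X2,X3]:
  I: [ 0  0  1  0  0 -3  1 -1]
  T: [ 1 -1  0 -1 -1 -2 -1 -3]
Row reduction gives pivot columns t,i; rank = 2
n=8, r=2 ⇒ 6 dimensionless groups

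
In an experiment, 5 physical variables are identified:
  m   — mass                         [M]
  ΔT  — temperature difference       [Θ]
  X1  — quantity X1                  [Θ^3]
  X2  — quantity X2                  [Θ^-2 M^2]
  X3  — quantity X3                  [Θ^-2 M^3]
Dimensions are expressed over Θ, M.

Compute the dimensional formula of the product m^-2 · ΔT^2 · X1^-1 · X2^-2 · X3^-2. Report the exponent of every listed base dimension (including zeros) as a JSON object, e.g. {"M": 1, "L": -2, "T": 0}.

{"Θ": 7, "M": -12}

Write exponents as rows Θ,M / cols m,ΔT,X1,X2,X3:
  Θ: [ 0  1  3 -2 -2]
  M: [ 1  0  0  2  3]
  [Θ]: (-2)·0+(2)·1+(-1)·3+(-2)·-2+(-2)·-2 = 7
  [M]: (-2)·1+(2)·0+(-1)·0+(-2)·2+(-2)·3 = -12
⇒ Θ^7 M^-12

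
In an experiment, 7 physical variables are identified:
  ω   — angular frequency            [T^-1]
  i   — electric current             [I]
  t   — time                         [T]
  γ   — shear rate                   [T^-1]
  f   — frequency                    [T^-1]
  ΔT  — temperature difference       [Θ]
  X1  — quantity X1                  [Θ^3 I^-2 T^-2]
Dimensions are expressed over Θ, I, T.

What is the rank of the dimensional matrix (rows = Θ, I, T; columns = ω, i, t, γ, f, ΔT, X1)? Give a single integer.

3

Dimensional matrix (Θ×I×T by ω×i×t×γ×f×ΔT×X1):
  Θ: [ 0  0  0  0  0  1  3]
  I: [ 0  1  0  0  0  0 -2]
  T: [-1  0  1 -1 -1  0 -2]
Echelon form has 3 nonzero rows (pivots: ω,i,ΔT)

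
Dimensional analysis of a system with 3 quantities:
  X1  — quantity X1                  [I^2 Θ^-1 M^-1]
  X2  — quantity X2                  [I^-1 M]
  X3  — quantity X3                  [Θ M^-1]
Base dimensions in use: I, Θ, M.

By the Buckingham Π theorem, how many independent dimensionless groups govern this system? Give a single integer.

Write exponents as rows I,Θ,M / cols X1,X2,X3:
  I: [ 2 -1  0]
  Θ: [-1  0  1]
  M: [-1  1 -1]
Row reduction gives pivot columns X1,X2; rank = 2
3 vars − rank 2 = 1 Π group

1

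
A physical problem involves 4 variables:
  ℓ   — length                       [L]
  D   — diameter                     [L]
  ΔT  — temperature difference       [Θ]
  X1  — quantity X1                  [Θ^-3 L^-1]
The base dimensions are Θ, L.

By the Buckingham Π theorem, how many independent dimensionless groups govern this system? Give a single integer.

2

Write exponents as rows Θ,L / cols ℓ,D,ΔT,X1:
  Θ: [ 0  0  1 -3]
  L: [ 1  1  0 -1]
RREF → pivots at {ℓ,ΔT} ⇒ r = 2
4 vars − rank 2 = 2 Π groups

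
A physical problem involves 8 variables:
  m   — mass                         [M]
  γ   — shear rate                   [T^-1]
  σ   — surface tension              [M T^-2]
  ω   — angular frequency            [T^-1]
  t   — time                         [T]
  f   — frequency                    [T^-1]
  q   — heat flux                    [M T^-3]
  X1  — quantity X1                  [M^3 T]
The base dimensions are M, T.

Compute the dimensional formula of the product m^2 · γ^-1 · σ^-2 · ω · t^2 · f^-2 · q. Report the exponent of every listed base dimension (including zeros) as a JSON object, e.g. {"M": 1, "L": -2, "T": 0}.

Dimensional matrix (M×T by m×γ×σ×ω×t×f×q×X1):
  M: [ 1  0  1  0  0  0  1  3]
  T: [ 0 -1 -2 -1  1 -1 -3  1]
  [M]: (2)·1+(-1)·0+(-2)·1+(1)·0+(2)·0+(-2)·0+(1)·1 = 1
  [T]: (2)·0+(-1)·-1+(-2)·-2+(1)·-1+(2)·1+(-2)·-1+(1)·-3 = 5
⇒ M T^5

{"M": 1, "T": 5}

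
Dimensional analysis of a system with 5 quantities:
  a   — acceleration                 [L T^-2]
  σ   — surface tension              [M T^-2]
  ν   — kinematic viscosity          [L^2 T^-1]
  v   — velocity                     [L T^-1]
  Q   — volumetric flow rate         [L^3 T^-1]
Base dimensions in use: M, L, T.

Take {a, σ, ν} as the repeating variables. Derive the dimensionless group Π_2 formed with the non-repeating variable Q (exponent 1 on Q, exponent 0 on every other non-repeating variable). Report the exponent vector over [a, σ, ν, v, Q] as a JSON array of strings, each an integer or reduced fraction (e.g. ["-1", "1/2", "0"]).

Exponent matrix [M,L,T] × [a,σ,ν,v,Q]:
  M: [ 0  1  0  0  0]
  L: [ 1  0  2  1  3]
  T: [-2 -2 -1 -1 -1]
Echelon form has 3 nonzero rows (pivots: a,σ,ν)
Repeat: a,σ,ν; free: v,Q
RREF:
  r0: [   1    0    0  1/3 -1/3]
  r1: [   0    1    0    0    0]
  r2: [   0    0    1  1/3  5/3]
Fix exponent of Q at 1, v at 0; solve each RREF row for its pivot's exponent:
  r0: exp(a) + (-1/3)·1 = 0 ⇒ exp(a) = 1/3
  r1: exp(σ) + (0)·1 = 0 ⇒ exp(σ) = 0
  r2: exp(ν) + (5/3)·1 = 0 ⇒ exp(ν) = -5/3
Π_2 = a^(1/3) · ν^(-5/3) · Q

["1/3", "0", "-5/3", "0", "1"]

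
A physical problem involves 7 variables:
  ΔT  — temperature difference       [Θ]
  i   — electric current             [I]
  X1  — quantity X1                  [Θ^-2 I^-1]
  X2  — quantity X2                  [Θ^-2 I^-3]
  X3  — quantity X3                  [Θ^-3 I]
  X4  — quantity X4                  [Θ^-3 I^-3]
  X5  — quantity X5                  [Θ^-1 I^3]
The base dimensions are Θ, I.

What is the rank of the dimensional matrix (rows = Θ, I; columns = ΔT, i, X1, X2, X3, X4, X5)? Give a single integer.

2

Dimensional matrix (Θ×I by ΔT×i×X1×X2×X3×X4×X5):
  Θ: [ 1  0 -2 -2 -3 -3 -1]
  I: [ 0  1 -1 -3  1 -3  3]
Echelon form has 2 nonzero rows (pivots: ΔT,i)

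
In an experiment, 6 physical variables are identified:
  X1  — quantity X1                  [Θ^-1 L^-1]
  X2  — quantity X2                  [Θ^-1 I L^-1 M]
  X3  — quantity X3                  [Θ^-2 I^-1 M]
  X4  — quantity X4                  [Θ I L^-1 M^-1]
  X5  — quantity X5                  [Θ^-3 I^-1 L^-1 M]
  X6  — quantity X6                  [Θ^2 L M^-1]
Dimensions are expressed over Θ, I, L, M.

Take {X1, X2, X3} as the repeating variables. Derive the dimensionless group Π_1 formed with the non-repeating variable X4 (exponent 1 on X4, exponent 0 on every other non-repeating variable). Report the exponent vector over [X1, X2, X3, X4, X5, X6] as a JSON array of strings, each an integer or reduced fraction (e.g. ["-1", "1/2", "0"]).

Exponent matrix [Θ,I,L,M] × [X1,X2,X3,X4,X5,X6]:
  Θ: [-1 -1 -2  1 -3  2]
  I: [ 0  1 -1  1 -1  0]
  L: [-1 -1  0 -1 -1  1]
  M: [ 0  1  1 -1  1 -1]
Echelon form has 3 nonzero rows (pivots: X1,X2,X3)
Pivot set = {X1,X2,X3}, free = {X4,X5,X6}
RREF:
  r0: [   1    0    0    1    1 -1/2]
  r1: [   0    1    0    0    0 -1/2]
  r2: [   0    0    1   -1    1 -1/2]
  r3: [   0    0    0    0    0    0]
Fix exponent of X4 at 1, X5 at 0, X6 at 0; solve each RREF row for its pivot's exponent:
  r0: exp(X1) + (1)·1 = 0 ⇒ exp(X1) = -1
  r1: exp(X2) + (0)·1 = 0 ⇒ exp(X2) = 0
  r2: exp(X3) + (-1)·1 = 0 ⇒ exp(X3) = 1
Π_1 = X1^-1 · X3 · X4

["-1", "0", "1", "1", "0", "0"]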